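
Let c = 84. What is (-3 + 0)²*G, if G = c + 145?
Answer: 2061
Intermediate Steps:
G = 229 (G = 84 + 145 = 229)
(-3 + 0)²*G = (-3 + 0)²*229 = (-3)²*229 = 9*229 = 2061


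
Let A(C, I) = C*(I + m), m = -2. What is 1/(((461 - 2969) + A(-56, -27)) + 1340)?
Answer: 1/456 ≈ 0.0021930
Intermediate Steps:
A(C, I) = C*(-2 + I) (A(C, I) = C*(I - 2) = C*(-2 + I))
1/(((461 - 2969) + A(-56, -27)) + 1340) = 1/(((461 - 2969) - 56*(-2 - 27)) + 1340) = 1/((-2508 - 56*(-29)) + 1340) = 1/((-2508 + 1624) + 1340) = 1/(-884 + 1340) = 1/456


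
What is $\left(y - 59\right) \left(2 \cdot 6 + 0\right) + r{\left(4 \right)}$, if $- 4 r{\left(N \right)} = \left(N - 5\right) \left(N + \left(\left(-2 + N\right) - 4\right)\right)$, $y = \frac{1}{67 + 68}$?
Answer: $- \frac{63667}{90} \approx -707.41$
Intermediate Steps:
$y = \frac{1}{135} \approx 0.0074074$
$r{\left(N \right)} = - \frac{\left(-6 + 2 N\right) \left(-5 + N\right)}{4}$ ($r{\left(N \right)} = - \frac{\left(N - 5\right) \left(N + \left(\left(-2 + N\right) - 4\right)\right)}{4} = - \frac{\left(-5 + N\right) \left(N + \left(-6 + N\right)\right)}{4} = - \frac{\left(-5 + N\right) \left(-6 + 2 N\right)}{4} = - \frac{\left(-6 + 2 N\right) \left(-5 + N\right)}{4}$)
$\left(y - 59\right) \left(2 \cdot 6 + 0\right) + r{\left(4 \right)} = \left(\frac{1}{135} - 59\right) \left(2 \cdot 6 + 0\right) - \left(- \frac{17}{2} + 8\right) = \left(\frac{1}{135} - 59\right) \left(12 + 0\right) - - \frac{1}{2} = \left(- \frac{7964}{135}\right) 12 - - \frac{1}{2} = - \frac{31856}{45} + \frac{1}{2} = - \frac{63667}{90}$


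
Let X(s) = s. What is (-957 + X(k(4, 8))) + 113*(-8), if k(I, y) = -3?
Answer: -1864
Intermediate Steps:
(-957 + X(k(4, 8))) + 113*(-8) = (-957 - 3) + 113*(-8) = -960 - 904 = -1864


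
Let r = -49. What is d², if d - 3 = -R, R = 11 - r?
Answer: 3249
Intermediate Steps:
R = 60 (R = 11 - 1*(-49) = 11 + 49 = 60)
d = -57 (d = 3 - 1*60 = 3 - 60 = -57)
d² = (-57)² = 3249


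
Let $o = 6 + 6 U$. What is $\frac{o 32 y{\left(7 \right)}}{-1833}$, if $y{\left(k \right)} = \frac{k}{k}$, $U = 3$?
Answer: $- \frac{256}{611} \approx -0.41899$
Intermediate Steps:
$y{\left(k \right)} = 1$
$o = 24$ ($o = 6 + 6 \cdot 3 = 6 + 18 = 24$)
$\frac{o 32 y{\left(7 \right)}}{-1833} = \frac{24 \cdot 32 \cdot 1}{-1833} = 768 \cdot 1 \left(- \frac{1}{1833}\right) = 768 \left(- \frac{1}{1833}\right) = - \frac{256}{611}$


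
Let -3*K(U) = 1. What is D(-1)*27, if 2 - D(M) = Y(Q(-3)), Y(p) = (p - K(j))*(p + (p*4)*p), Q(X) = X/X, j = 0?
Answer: -126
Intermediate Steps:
Q(X) = 1
K(U) = -⅓ (K(U) = -⅓*1 = -⅓)
Y(p) = (⅓ + p)*(p + 4*p²) (Y(p) = (p - 1*(-⅓))*(p + (p*4)*p) = (p + ⅓)*(p + (4*p)*p) = (⅓ + p)*(p + 4*p²))
D(M) = -14/3 (D(M) = 2 - (1 + 7*1 + 12*1²)/3 = 2 - (1 + 7 + 12*1)/3 = 2 - (1 + 7 + 12)/3 = 2 - 20/3 = -14/3)
D(-1)*27 = -14/3*27 = -126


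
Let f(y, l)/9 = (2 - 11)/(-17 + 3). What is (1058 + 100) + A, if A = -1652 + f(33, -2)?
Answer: -6835/14 ≈ -488.21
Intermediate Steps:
f(y, l) = 81/14 (f(y, l) = 9*((2 - 11)/(-17 + 3)) = 9*(-9/(-14)) = 9*(-9*(-1/14)) = 9*(9/14) = 81/14)
A = -23047/14 (A = -1652 + 81/14 = -23047/14 ≈ -1646.2)
(1058 + 100) + A = (1058 + 100) - 23047/14 = 1158 - 23047/14 = -6835/14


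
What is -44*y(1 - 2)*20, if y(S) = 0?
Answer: 0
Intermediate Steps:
-44*y(1 - 2)*20 = -44*0*20 = 0*20 = 0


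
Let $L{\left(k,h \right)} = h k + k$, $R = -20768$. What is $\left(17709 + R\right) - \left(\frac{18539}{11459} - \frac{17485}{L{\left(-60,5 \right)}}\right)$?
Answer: $- \frac{2565228763}{825048} \approx -3109.2$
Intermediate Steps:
$L{\left(k,h \right)} = k + h k$
$\left(17709 + R\right) - \left(\frac{18539}{11459} - \frac{17485}{L{\left(-60,5 \right)}}\right) = \left(17709 - 20768\right) - \left(\frac{18539}{11459} - \frac{17485}{\left(-60\right) \left(1 + 5\right)}\right) = -3059 - \left(18539 \cdot \frac{1}{11459} - \frac{17485}{\left(-60\right) 6}\right) = -3059 - \left(\frac{18539}{11459} - \frac{17485}{-360}\right) = -3059 - \left(\frac{18539}{11459} - - \frac{3497}{72}\right) = -3059 - \left(\frac{18539}{11459} + \frac{3497}{72}\right) = -3059 - \frac{41406931}{825048} = - \frac{2565228763}{825048}$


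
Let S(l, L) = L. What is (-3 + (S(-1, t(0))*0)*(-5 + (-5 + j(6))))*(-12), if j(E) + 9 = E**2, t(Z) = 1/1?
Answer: 36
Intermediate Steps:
t(Z) = 1
j(E) = -9 + E**2
(-3 + (S(-1, t(0))*0)*(-5 + (-5 + j(6))))*(-12) = (-3 + (1*0)*(-5 + (-5 + (-9 + 6**2))))*(-12) = (-3 + 0*(-5 + (-5 + (-9 + 36))))*(-12) = (-3 + 0*(-5 + (-5 + 27)))*(-12) = (-3 + 0*(-5 + 22))*(-12) = (-3 + 0*17)*(-12) = (-3 + 0)*(-12) = -3*(-12) = 36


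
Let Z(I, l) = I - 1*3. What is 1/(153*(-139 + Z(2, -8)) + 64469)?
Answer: 1/43049 ≈ 2.3229e-5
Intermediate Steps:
Z(I, l) = -3 + I (Z(I, l) = I - 3 = -3 + I)
1/(153*(-139 + Z(2, -8)) + 64469) = 1/(153*(-139 + (-3 + 2)) + 64469) = 1/(153*(-139 - 1) + 64469) = 1/(153*(-140) + 64469) = 1/(-21420 + 64469) = 1/43049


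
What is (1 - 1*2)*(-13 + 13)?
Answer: 0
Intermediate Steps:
(1 - 1*2)*(-13 + 13) = (1 - 2)*0 = -1*0 = 0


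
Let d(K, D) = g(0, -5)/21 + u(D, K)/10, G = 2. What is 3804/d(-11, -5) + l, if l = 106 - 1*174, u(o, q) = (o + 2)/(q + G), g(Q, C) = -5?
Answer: -801764/43 ≈ -18646.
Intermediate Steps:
u(o, q) = (2 + o)/(2 + q) (u(o, q) = (o + 2)/(q + 2) = (2 + o)/(2 + q))
l = -68 (l = 106 - 174 = -68)
d(K, D) = -5/21 + (2 + D)/(10*(2 + K)) (d(K, D) = -5/21 + ((2 + D)/(2 + K))/10 = -5*1/21 + ((2 + D)/(2 + K))*(1/10) = -5/21 + (2 + D)/(10*(2 + K)))
3804/d(-11, -5) + l = 3804/(((-58 - 50*(-11) + 21*(-5))/(210*(2 - 11)))) - 68 = 3804/(((1/210)*(-58 + 550 - 105)/(-9))) - 68 = 3804/(((1/210)*(-1/9)*387)) - 68 = 3804/(-43/210) - 68 = 3804*(-210/43) - 68 = -798840/43 - 68 = -801764/43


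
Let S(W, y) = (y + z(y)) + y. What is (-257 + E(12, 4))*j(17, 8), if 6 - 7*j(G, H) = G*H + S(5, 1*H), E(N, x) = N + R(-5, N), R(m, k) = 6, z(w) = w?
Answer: 5258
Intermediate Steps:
S(W, y) = 3*y (S(W, y) = (y + y) + y = 2*y + y = 3*y)
E(N, x) = 6 + N (E(N, x) = N + 6 = 6 + N)
j(G, H) = 6/7 - 3*H/7 - G*H/7 (j(G, H) = 6/7 - (G*H + 3*(1*H))/7 = 6/7 - (G*H + 3*H)/7 = 6/7 - (3*H + G*H)/7 = 6/7 + (-3*H/7 - G*H/7) = 6/7 - 3*H/7 - G*H/7)
(-257 + E(12, 4))*j(17, 8) = (-257 + (6 + 12))*(6/7 - 3/7*8 - ⅐*17*8) = (-257 + 18)*(6/7 - 24/7 - 136/7) = -239*(-22) = 5258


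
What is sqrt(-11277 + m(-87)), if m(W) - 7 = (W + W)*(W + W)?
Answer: sqrt(19006) ≈ 137.86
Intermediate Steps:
m(W) = 7 + 4*W**2 (m(W) = 7 + (W + W)*(W + W) = 7 + (2*W)*(2*W) = 7 + 4*W**2)
sqrt(-11277 + m(-87)) = sqrt(-11277 + (7 + 4*(-87)**2)) = sqrt(-11277 + (7 + 4*7569)) = sqrt(-11277 + (7 + 30276)) = sqrt(-11277 + 30283) = sqrt(19006)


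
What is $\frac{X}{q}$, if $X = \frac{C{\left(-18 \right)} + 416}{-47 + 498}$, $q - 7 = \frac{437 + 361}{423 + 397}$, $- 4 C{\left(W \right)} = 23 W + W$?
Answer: $\frac{5240}{35959} \approx 0.14572$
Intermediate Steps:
$C{\left(W \right)} = - 6 W$ ($C{\left(W \right)} = - \frac{23 W + W}{4} = - \frac{24 W}{4} = - 6 W$)
$q = \frac{3269}{410}$ ($q = 7 + \frac{437 + 361}{423 + 397} = 7 + \frac{798}{820} = 7 + 798 \cdot \frac{1}{820} = 7 + \frac{399}{410} = \frac{3269}{410} \approx 7.9732$)
$X = \frac{524}{451}$ ($X = \frac{\left(-6\right) \left(-18\right) + 416}{-47 + 498} = \frac{108 + 416}{451} = 524 \cdot \frac{1}{451} = \frac{524}{451} \approx 1.1619$)
$\frac{X}{q} = \frac{524}{451 \cdot \frac{3269}{410}} = \frac{524}{451} \cdot \frac{410}{3269} = \frac{5240}{35959}$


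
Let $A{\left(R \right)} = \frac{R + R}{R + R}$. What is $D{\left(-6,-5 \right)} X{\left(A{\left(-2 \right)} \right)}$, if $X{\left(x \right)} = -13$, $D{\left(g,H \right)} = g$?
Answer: $78$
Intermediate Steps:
$A{\left(R \right)} = 1$ ($A{\left(R \right)} = \frac{2 R}{2 R} = 2 R \frac{1}{2 R} = 1$)
$D{\left(-6,-5 \right)} X{\left(A{\left(-2 \right)} \right)} = \left(-6\right) \left(-13\right) = 78$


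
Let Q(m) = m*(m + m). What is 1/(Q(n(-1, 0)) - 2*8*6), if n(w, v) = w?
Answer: -1/94 ≈ -0.010638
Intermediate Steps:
Q(m) = 2*m² (Q(m) = m*(2*m) = 2*m²)
1/(Q(n(-1, 0)) - 2*8*6) = 1/(2*(-1)² - 2*8*6) = 1/(2*1 - 16*6) = 1/(2 - 96) = 1/(-94) = -1/94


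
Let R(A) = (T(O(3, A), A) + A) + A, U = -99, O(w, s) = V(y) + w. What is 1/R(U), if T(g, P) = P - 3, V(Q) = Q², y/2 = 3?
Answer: -1/300 ≈ -0.0033333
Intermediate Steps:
y = 6 (y = 2*3 = 6)
O(w, s) = 36 + w (O(w, s) = 6² + w = 36 + w)
T(g, P) = -3 + P
R(A) = -3 + 3*A (R(A) = ((-3 + A) + A) + A = (-3 + 2*A) + A = -3 + 3*A)
1/R(U) = 1/(-3 + 3*(-99)) = 1/(-3 - 297) = 1/(-300) = -1/300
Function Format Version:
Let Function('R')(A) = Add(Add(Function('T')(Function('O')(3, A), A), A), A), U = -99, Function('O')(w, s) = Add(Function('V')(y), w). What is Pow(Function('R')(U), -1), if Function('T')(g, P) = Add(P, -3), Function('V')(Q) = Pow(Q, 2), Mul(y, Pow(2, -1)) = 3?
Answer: Rational(-1, 300) ≈ -0.0033333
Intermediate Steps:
y = 6 (y = Mul(2, 3) = 6)
Function('O')(w, s) = Add(36, w) (Function('O')(w, s) = Add(Pow(6, 2), w) = Add(36, w))
Function('T')(g, P) = Add(-3, P)
Function('R')(A) = Add(-3, Mul(3, A)) (Function('R')(A) = Add(Add(Add(-3, A), A), A) = Add(Add(-3, Mul(2, A)), A) = Add(-3, Mul(3, A)))
Pow(Function('R')(U), -1) = Pow(Add(-3, Mul(3, -99)), -1) = Pow(Add(-3, -297), -1) = Pow(-300, -1) = Rational(-1, 300)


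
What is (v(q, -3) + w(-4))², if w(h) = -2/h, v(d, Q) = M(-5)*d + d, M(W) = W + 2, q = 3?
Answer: 121/4 ≈ 30.250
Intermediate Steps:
M(W) = 2 + W
v(d, Q) = -2*d (v(d, Q) = (2 - 5)*d + d = -3*d + d = -2*d)
(v(q, -3) + w(-4))² = (-2*3 - 2/(-4))² = (-6 - 2*(-¼))² = (-6 + ½)² = (-11/2)² = 121/4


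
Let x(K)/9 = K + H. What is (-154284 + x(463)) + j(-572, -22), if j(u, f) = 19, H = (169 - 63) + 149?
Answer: -147803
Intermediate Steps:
H = 255 (H = 106 + 149 = 255)
x(K) = 2295 + 9*K (x(K) = 9*(K + 255) = 9*(255 + K) = 2295 + 9*K)
(-154284 + x(463)) + j(-572, -22) = (-154284 + (2295 + 9*463)) + 19 = (-154284 + (2295 + 4167)) + 19 = (-154284 + 6462) + 19 = -147822 + 19 = -147803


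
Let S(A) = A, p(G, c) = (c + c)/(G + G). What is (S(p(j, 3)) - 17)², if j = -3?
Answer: 324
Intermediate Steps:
p(G, c) = c/G (p(G, c) = (2*c)/((2*G)) = (2*c)*(1/(2*G)) = c/G)
(S(p(j, 3)) - 17)² = (3/(-3) - 17)² = (3*(-⅓) - 17)² = (-1 - 17)² = (-18)² = 324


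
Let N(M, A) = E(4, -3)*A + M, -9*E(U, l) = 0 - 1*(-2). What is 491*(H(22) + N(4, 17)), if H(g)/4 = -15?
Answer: -264158/9 ≈ -29351.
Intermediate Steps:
E(U, l) = -2/9 (E(U, l) = -(0 - 1*(-2))/9 = -(0 + 2)/9 = -1/9*2 = -2/9)
H(g) = -60 (H(g) = 4*(-15) = -60)
N(M, A) = M - 2*A/9 (N(M, A) = -2*A/9 + M = M - 2*A/9)
491*(H(22) + N(4, 17)) = 491*(-60 + (4 - 2/9*17)) = 491*(-60 + (4 - 34/9)) = 491*(-60 + 2/9) = 491*(-538/9) = -264158/9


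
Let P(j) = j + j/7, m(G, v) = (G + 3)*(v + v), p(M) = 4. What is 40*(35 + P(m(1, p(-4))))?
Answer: 20040/7 ≈ 2862.9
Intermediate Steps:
m(G, v) = 2*v*(3 + G) (m(G, v) = (3 + G)*(2*v) = 2*v*(3 + G))
P(j) = 8*j/7 (P(j) = j + j*(⅐) = j + j/7 = 8*j/7)
40*(35 + P(m(1, p(-4)))) = 40*(35 + 8*(2*4*(3 + 1))/7) = 40*(35 + 8*(2*4*4)/7) = 40*(35 + (8/7)*32) = 40*(35 + 256/7) = 40*(501/7) = 20040/7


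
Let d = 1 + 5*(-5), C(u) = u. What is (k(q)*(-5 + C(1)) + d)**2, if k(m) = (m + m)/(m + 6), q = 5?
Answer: 92416/121 ≈ 763.77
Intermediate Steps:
k(m) = 2*m/(6 + m) (k(m) = (2*m)/(6 + m) = 2*m/(6 + m))
d = -24 (d = 1 - 25 = -24)
(k(q)*(-5 + C(1)) + d)**2 = ((2*5/(6 + 5))*(-5 + 1) - 24)**2 = ((2*5/11)*(-4) - 24)**2 = ((2*5*(1/11))*(-4) - 24)**2 = ((10/11)*(-4) - 24)**2 = (-40/11 - 24)**2 = (-304/11)**2 = 92416/121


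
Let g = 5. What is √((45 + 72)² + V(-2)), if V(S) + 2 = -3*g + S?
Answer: √13670 ≈ 116.92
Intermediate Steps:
V(S) = -17 + S (V(S) = -2 + (-3*5 + S) = -2 + (-15 + S) = -17 + S)
√((45 + 72)² + V(-2)) = √((45 + 72)² + (-17 - 2)) = √(117² - 19) = √(13689 - 19) = √13670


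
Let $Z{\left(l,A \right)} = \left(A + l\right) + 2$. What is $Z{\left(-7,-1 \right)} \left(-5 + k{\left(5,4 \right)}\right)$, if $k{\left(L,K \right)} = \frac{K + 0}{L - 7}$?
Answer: $42$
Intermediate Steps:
$k{\left(L,K \right)} = \frac{K}{-7 + L}$
$Z{\left(l,A \right)} = 2 + A + l$
$Z{\left(-7,-1 \right)} \left(-5 + k{\left(5,4 \right)}\right) = \left(2 - 1 - 7\right) \left(-5 + \frac{4}{-7 + 5}\right) = - 6 \left(-5 + \frac{4}{-2}\right) = - 6 \left(-5 + 4 \left(- \frac{1}{2}\right)\right) = - 6 \left(-5 - 2\right) = \left(-6\right) \left(-7\right) = 42$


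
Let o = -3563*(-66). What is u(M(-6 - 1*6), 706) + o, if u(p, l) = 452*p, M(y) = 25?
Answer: 246458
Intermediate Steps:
o = 235158
u(M(-6 - 1*6), 706) + o = 452*25 + 235158 = 11300 + 235158 = 246458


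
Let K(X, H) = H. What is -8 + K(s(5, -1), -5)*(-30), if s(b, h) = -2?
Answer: 142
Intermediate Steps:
-8 + K(s(5, -1), -5)*(-30) = -8 - 5*(-30) = -8 + 150 = 142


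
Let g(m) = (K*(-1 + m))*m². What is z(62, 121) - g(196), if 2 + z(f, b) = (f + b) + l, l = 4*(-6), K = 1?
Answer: -7490963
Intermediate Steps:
l = -24
z(f, b) = -26 + b + f (z(f, b) = -2 + ((f + b) - 24) = -2 + ((b + f) - 24) = -2 + (-24 + b + f) = -26 + b + f)
g(m) = m²*(-1 + m) (g(m) = (1*(-1 + m))*m² = (-1 + m)*m² = m²*(-1 + m))
z(62, 121) - g(196) = (-26 + 121 + 62) - 196²*(-1 + 196) = 157 - 38416*195 = 157 - 1*7491120 = 157 - 7491120 = -7490963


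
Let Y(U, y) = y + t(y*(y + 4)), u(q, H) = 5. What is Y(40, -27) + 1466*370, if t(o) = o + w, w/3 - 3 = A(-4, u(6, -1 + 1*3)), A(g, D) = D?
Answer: 543038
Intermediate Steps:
w = 24 (w = 9 + 3*5 = 9 + 15 = 24)
t(o) = 24 + o (t(o) = o + 24 = 24 + o)
Y(U, y) = 24 + y + y*(4 + y) (Y(U, y) = y + (24 + y*(y + 4)) = y + (24 + y*(4 + y)) = 24 + y + y*(4 + y))
Y(40, -27) + 1466*370 = (24 - 27 - 27*(4 - 27)) + 1466*370 = (24 - 27 - 27*(-23)) + 542420 = (24 - 27 + 621) + 542420 = 618 + 542420 = 543038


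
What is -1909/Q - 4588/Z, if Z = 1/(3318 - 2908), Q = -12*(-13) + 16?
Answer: -323547669/172 ≈ -1.8811e+6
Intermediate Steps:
Q = 172 (Q = 156 + 16 = 172)
Z = 1/410 ≈ 0.0024390
-1909/Q - 4588/Z = -1909/172 - 4588/1/410 = -1909*1/172 - 4588*410 = -1909/172 - 1881080 = -323547669/172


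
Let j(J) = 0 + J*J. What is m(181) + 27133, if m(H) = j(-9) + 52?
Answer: 27266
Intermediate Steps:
j(J) = J² (j(J) = 0 + J² = J²)
m(H) = 133 (m(H) = (-9)² + 52 = 81 + 52 = 133)
m(181) + 27133 = 133 + 27133 = 27266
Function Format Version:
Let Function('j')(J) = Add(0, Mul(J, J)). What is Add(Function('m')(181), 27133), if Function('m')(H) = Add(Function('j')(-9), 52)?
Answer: 27266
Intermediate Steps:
Function('j')(J) = Pow(J, 2) (Function('j')(J) = Add(0, Pow(J, 2)) = Pow(J, 2))
Function('m')(H) = 133 (Function('m')(H) = Add(Pow(-9, 2), 52) = Add(81, 52) = 133)
Add(Function('m')(181), 27133) = Add(133, 27133) = 27266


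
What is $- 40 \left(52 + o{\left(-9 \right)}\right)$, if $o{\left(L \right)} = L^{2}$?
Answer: $-5320$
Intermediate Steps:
$- 40 \left(52 + o{\left(-9 \right)}\right) = - 40 \left(52 + \left(-9\right)^{2}\right) = - 40 \left(52 + 81\right) = \left(-40\right) 133 = -5320$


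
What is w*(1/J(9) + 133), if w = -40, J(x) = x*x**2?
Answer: -3878320/729 ≈ -5320.1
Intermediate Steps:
J(x) = x**3
w*(1/J(9) + 133) = -40*(1/(9**3) + 133) = -40*(1/729 + 133) = -40*96958/729 = -3878320/729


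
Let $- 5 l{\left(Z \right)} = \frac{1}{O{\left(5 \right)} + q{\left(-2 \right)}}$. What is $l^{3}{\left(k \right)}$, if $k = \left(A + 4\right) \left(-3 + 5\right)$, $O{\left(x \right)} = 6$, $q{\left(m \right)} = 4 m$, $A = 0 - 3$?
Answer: $\frac{1}{1000} \approx 0.001$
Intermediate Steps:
$A = -3$ ($A = 0 - 3 = -3$)
$k = 2$ ($k = \left(-3 + 4\right) \left(-3 + 5\right) = 1 \cdot 2 = 2$)
$l{\left(Z \right)} = \frac{1}{10}$ ($l{\left(Z \right)} = - \frac{1}{5 \left(6 + 4 \left(-2\right)\right)} = - \frac{1}{5 \left(6 - 8\right)} = - \frac{1}{5 \left(-2\right)} = \left(- \frac{1}{5}\right) \left(- \frac{1}{2}\right) = \frac{1}{10}$)
$l^{3}{\left(k \right)} = \left(\frac{1}{10}\right)^{3} = \frac{1}{1000}$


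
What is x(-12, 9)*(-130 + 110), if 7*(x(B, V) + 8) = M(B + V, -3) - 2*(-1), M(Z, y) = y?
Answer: 1140/7 ≈ 162.86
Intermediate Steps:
x(B, V) = -57/7 (x(B, V) = -8 + (-3 - 2*(-1))/7 = -8 + (-3 + 2)/7 = -8 + (1/7)*(-1) = -8 - 1/7 = -57/7)
x(-12, 9)*(-130 + 110) = -57*(-130 + 110)/7 = -57/7*(-20) = 1140/7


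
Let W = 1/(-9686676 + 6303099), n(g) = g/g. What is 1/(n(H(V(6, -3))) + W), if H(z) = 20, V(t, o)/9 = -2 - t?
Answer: 3383577/3383576 ≈ 1.0000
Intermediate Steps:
V(t, o) = -18 - 9*t (V(t, o) = 9*(-2 - t) = -18 - 9*t)
n(g) = 1
W = -1/3383577 (W = 1/(-3383577) = -1/3383577 ≈ -2.9555e-7)
1/(n(H(V(6, -3))) + W) = 1/(1 - 1/3383577) = 1/(3383576/3383577) = 3383577/3383576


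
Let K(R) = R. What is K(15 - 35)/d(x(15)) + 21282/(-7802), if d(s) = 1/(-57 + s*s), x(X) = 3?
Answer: 3734319/3901 ≈ 957.27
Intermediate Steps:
d(s) = 1/(-57 + s**2)
K(15 - 35)/d(x(15)) + 21282/(-7802) = (15 - 35)/(1/(-57 + 3**2)) + 21282/(-7802) = -20/(1/(-57 + 9)) + 21282*(-1/7802) = -20/(1/(-48)) - 10641/3901 = -20/(-1/48) - 10641/3901 = -20*(-48) - 10641/3901 = 960 - 10641/3901 = 3734319/3901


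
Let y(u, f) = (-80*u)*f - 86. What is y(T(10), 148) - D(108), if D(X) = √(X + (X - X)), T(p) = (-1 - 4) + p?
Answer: -59286 - 6*√3 ≈ -59296.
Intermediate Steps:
T(p) = -5 + p
y(u, f) = -86 - 80*f*u (y(u, f) = -80*f*u - 86 = -86 - 80*f*u)
D(X) = √X (D(X) = √(X + 0) = √X)
y(T(10), 148) - D(108) = (-86 - 80*148*(-5 + 10)) - √108 = (-86 - 80*148*5) - 6*√3 = (-86 - 59200) - 6*√3 = -59286 - 6*√3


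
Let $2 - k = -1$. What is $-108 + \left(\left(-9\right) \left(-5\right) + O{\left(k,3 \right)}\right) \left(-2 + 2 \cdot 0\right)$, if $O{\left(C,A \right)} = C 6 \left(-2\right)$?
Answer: $-126$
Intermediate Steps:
$k = 3$ ($k = 2 - -1 = 2 + 1 = 3$)
$O{\left(C,A \right)} = - 12 C$ ($O{\left(C,A \right)} = 6 C \left(-2\right) = - 12 C$)
$-108 + \left(\left(-9\right) \left(-5\right) + O{\left(k,3 \right)}\right) \left(-2 + 2 \cdot 0\right) = -108 + \left(\left(-9\right) \left(-5\right) - 36\right) \left(-2 + 2 \cdot 0\right) = -108 + \left(45 - 36\right) \left(-2 + 0\right) = -108 + 9 \left(-2\right) = -108 - 18 = -126$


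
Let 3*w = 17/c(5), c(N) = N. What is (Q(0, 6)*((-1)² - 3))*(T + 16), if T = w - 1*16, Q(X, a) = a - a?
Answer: 0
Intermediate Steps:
w = 17/15 (w = (17/5)/3 = (17*(⅕))/3 = (⅓)*(17/5) = 17/15 ≈ 1.1333)
Q(X, a) = 0
T = -223/15 (T = 17/15 - 1*16 = 17/15 - 16 = -223/15 ≈ -14.867)
(Q(0, 6)*((-1)² - 3))*(T + 16) = (0*((-1)² - 3))*(-223/15 + 16) = (0*(1 - 3))*(17/15) = (0*(-2))*(17/15) = 0*(17/15) = 0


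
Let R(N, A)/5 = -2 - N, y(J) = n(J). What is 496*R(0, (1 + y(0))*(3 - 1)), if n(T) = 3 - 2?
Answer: -4960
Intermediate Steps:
n(T) = 1
y(J) = 1
R(N, A) = -10 - 5*N (R(N, A) = 5*(-2 - N) = -10 - 5*N)
496*R(0, (1 + y(0))*(3 - 1)) = 496*(-10 - 5*0) = 496*(-10 + 0) = 496*(-10) = -4960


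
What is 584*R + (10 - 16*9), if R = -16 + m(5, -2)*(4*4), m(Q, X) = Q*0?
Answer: -9478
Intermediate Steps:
m(Q, X) = 0
R = -16 (R = -16 + 0*(4*4) = -16 + 0*16 = -16 + 0 = -16)
584*R + (10 - 16*9) = 584*(-16) + (10 - 16*9) = -9344 + (10 - 144) = -9344 - 134 = -9478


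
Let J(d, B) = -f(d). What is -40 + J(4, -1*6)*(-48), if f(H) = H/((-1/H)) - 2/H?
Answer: -832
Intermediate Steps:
f(H) = -H² - 2/H (f(H) = H*(-H) - 2/H = -H² - 2/H)
J(d, B) = -(-2 - d³)/d
-40 + J(4, -1*6)*(-48) = -40 + ((2 + 4³)/4)*(-48) = -40 + ((2 + 64)/4)*(-48) = -40 + ((¼)*66)*(-48) = -40 + (33/2)*(-48) = -40 - 792 = -832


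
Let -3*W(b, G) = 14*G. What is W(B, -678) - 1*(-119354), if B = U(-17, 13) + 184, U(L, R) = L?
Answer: 122518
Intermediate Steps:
B = 167 (B = -17 + 184 = 167)
W(b, G) = -14*G/3
W(B, -678) - 1*(-119354) = -14/3*(-678) - 1*(-119354) = 3164 + 119354 = 122518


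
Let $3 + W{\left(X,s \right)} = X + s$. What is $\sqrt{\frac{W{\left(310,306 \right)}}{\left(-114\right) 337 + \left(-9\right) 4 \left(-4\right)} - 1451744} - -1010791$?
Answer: $1010791 + \frac{i \sqrt{2126658467650506}}{38274} \approx 1.0108 \cdot 10^{6} + 1204.9 i$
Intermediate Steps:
$W{\left(X,s \right)} = -3 + X + s$ ($W{\left(X,s \right)} = -3 + \left(X + s\right) = -3 + X + s$)
$\sqrt{\frac{W{\left(310,306 \right)}}{\left(-114\right) 337 + \left(-9\right) 4 \left(-4\right)} - 1451744} - -1010791 = \sqrt{\frac{-3 + 310 + 306}{\left(-114\right) 337 + \left(-9\right) 4 \left(-4\right)} - 1451744} - -1010791 = \sqrt{\frac{613}{-38418 - -144} - 1451744} + 1010791 = \sqrt{\frac{613}{-38418 + 144} - 1451744} + 1010791 = \sqrt{\frac{613}{-38274} - 1451744} + 1010791 = \sqrt{613 \left(- \frac{1}{38274}\right) - 1451744} + 1010791 = \sqrt{- \frac{613}{38274} - 1451744} + 1010791 = \sqrt{- \frac{55564050469}{38274}} + 1010791 = \frac{i \sqrt{2126658467650506}}{38274} + 1010791 = 1010791 + \frac{i \sqrt{2126658467650506}}{38274}$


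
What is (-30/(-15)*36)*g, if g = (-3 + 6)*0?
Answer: 0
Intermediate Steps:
g = 0 (g = 3*0 = 0)
(-30/(-15)*36)*g = (-30/(-15)*36)*0 = (-30*(-1/15)*36)*0 = (2*36)*0 = 72*0 = 0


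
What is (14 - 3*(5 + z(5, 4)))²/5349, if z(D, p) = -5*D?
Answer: 5476/5349 ≈ 1.0237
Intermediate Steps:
(14 - 3*(5 + z(5, 4)))²/5349 = (14 - 3*(5 - 5*5))²/5349 = (14 - 3*(5 - 25))²*(1/5349) = (14 - 3*(-20))²*(1/5349) = (14 + 60)²*(1/5349) = 74²*(1/5349) = 5476*(1/5349) = 5476/5349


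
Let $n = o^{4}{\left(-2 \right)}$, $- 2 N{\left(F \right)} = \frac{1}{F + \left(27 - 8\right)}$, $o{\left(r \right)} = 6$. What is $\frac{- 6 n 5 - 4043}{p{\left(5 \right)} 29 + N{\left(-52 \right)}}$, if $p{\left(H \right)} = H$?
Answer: $- \frac{2832918}{9571} \approx -295.99$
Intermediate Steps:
$N{\left(F \right)} = - \frac{1}{2 \left(19 + F\right)}$ ($N{\left(F \right)} = - \frac{1}{2 \left(F + \left(27 - 8\right)\right)} = - \frac{1}{2 \left(F + 19\right)} = - \frac{1}{2 \left(19 + F\right)}$)
$n = 1296$ ($n = 6^{4} = 1296$)
$\frac{- 6 n 5 - 4043}{p{\left(5 \right)} 29 + N{\left(-52 \right)}} = \frac{\left(-6\right) 1296 \cdot 5 - 4043}{5 \cdot 29 - \frac{1}{38 + 2 \left(-52\right)}} = \frac{\left(-7776\right) 5 - 4043}{145 - \frac{1}{38 - 104}} = \frac{-38880 - 4043}{145 - \frac{1}{-66}} = - \frac{42923}{145 - - \frac{1}{66}} = - \frac{42923}{145 + \frac{1}{66}} = - \frac{42923}{\frac{9571}{66}} = \left(-42923\right) \frac{66}{9571} = - \frac{2832918}{9571}$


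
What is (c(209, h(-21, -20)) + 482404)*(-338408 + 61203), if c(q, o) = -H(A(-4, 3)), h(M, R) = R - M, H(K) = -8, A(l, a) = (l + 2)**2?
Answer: -133727018460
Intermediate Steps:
A(l, a) = (2 + l)**2
c(q, o) = 8 (c(q, o) = -1*(-8) = 8)
(c(209, h(-21, -20)) + 482404)*(-338408 + 61203) = (8 + 482404)*(-338408 + 61203) = 482412*(-277205) = -133727018460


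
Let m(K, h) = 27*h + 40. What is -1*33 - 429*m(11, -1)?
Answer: -5610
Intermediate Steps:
m(K, h) = 40 + 27*h
-1*33 - 429*m(11, -1) = -1*33 - 429*(40 + 27*(-1)) = -33 - 429*(40 - 27) = -33 - 429*13 = -33 - 5577 = -5610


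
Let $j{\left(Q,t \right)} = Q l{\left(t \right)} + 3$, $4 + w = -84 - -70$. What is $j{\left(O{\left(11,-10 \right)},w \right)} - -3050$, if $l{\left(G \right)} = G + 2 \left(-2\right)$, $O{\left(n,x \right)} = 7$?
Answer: $2899$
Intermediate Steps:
$l{\left(G \right)} = -4 + G$ ($l{\left(G \right)} = G - 4 = -4 + G$)
$w = -18$ ($w = -4 - 14 = -18$)
$j{\left(Q,t \right)} = 3 + Q \left(-4 + t\right)$ ($j{\left(Q,t \right)} = Q \left(-4 + t\right) + 3 = 3 + Q \left(-4 + t\right)$)
$j{\left(O{\left(11,-10 \right)},w \right)} - -3050 = \left(3 + 7 \left(-4 - 18\right)\right) - -3050 = \left(3 + 7 \left(-22\right)\right) + 3050 = \left(3 - 154\right) + 3050 = -151 + 3050 = 2899$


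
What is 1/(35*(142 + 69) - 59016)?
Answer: -1/51631 ≈ -1.9368e-5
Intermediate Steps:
1/(35*(142 + 69) - 59016) = 1/(35*211 - 59016) = 1/(7385 - 59016) = 1/(-51631) = -1/51631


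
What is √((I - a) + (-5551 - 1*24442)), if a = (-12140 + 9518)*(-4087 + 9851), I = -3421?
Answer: √15079794 ≈ 3883.3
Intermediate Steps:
a = -15113208 (a = -2622*5764 = -15113208)
√((I - a) + (-5551 - 1*24442)) = √((-3421 - 1*(-15113208)) + (-5551 - 1*24442)) = √((-3421 + 15113208) + (-5551 - 24442)) = √(15109787 - 29993) = √15079794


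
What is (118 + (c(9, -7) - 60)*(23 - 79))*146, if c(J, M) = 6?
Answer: 458732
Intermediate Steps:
(118 + (c(9, -7) - 60)*(23 - 79))*146 = (118 + (6 - 60)*(23 - 79))*146 = (118 - 54*(-56))*146 = (118 + 3024)*146 = 3142*146 = 458732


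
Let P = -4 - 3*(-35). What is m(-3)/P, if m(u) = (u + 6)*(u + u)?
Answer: -18/101 ≈ -0.17822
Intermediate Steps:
m(u) = 2*u*(6 + u) (m(u) = (6 + u)*(2*u) = 2*u*(6 + u))
P = 101 (P = -4 + 105 = 101)
m(-3)/P = (2*(-3)*(6 - 3))/101 = (2*(-3)*3)*(1/101) = -18*1/101 = -18/101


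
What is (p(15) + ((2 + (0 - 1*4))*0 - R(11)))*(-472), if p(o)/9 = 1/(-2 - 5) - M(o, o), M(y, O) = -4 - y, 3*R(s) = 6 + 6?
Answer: -547520/7 ≈ -78217.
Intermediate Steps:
R(s) = 4 (R(s) = (6 + 6)/3 = (1/3)*12 = 4)
p(o) = 243/7 + 9*o (p(o) = 9*(1/(-2 - 5) - (-4 - o)) = 9*(1/(-7) + (4 + o)) = 9*(-1/7 + (4 + o)) = 9*(27/7 + o) = 243/7 + 9*o)
(p(15) + ((2 + (0 - 1*4))*0 - R(11)))*(-472) = ((243/7 + 9*15) + ((2 + (0 - 1*4))*0 - 1*4))*(-472) = ((243/7 + 135) + ((2 + (0 - 4))*0 - 4))*(-472) = (1188/7 + ((2 - 4)*0 - 4))*(-472) = (1188/7 + (-2*0 - 4))*(-472) = (1188/7 + (0 - 4))*(-472) = (1188/7 - 4)*(-472) = (1160/7)*(-472) = -547520/7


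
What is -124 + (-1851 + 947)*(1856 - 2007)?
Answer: 136380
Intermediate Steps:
-124 + (-1851 + 947)*(1856 - 2007) = -124 - 904*(-151) = -124 + 136504 = 136380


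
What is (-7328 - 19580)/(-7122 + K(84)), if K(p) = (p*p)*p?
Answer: -13454/292791 ≈ -0.045951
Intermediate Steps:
K(p) = p³ (K(p) = p²*p = p³)
(-7328 - 19580)/(-7122 + K(84)) = (-7328 - 19580)/(-7122 + 84³) = -26908/(-7122 + 592704) = -26908/585582 = -26908*1/585582 = -13454/292791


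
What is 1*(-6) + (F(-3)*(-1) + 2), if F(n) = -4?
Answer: 0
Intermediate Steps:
1*(-6) + (F(-3)*(-1) + 2) = 1*(-6) + (-4*(-1) + 2) = -6 + (4 + 2) = -6 + 6 = 0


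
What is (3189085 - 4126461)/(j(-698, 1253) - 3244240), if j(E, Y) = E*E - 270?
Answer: 468688/1378653 ≈ 0.33996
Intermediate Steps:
j(E, Y) = -270 + E**2 (j(E, Y) = E**2 - 270 = -270 + E**2)
(3189085 - 4126461)/(j(-698, 1253) - 3244240) = (3189085 - 4126461)/((-270 + (-698)**2) - 3244240) = -937376/((-270 + 487204) - 3244240) = -937376/(486934 - 3244240) = -937376/(-2757306) = -937376*(-1/2757306) = 468688/1378653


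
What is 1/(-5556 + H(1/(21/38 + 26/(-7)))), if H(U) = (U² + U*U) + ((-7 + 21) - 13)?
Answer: -707281/3928804443 ≈ -0.00018002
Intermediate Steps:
H(U) = 1 + 2*U² (H(U) = (U² + U²) + (14 - 13) = 2*U² + 1 = 1 + 2*U²)
1/(-5556 + H(1/(21/38 + 26/(-7)))) = 1/(-5556 + (1 + 2*(1/(21/38 + 26/(-7)))²)) = 1/(-5556 + (1 + 2*(1/(21*(1/38) + 26*(-⅐)))²)) = 1/(-5556 + (1 + 2*(1/(21/38 - 26/7))²)) = 1/(-5556 + (1 + 2*(1/(-841/266))²)) = 1/(-5556 + (1 + 2*(-266/841)²)) = 1/(-5556 + (1 + 2*(70756/707281))) = 1/(-5556 + (1 + 141512/707281)) = 1/(-5556 + 848793/707281) = 1/(-3928804443/707281) = -707281/3928804443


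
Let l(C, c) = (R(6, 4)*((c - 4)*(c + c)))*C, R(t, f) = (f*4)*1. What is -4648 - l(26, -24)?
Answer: -563752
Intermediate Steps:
R(t, f) = 4*f (R(t, f) = (4*f)*1 = 4*f)
l(C, c) = 32*C*c*(-4 + c) (l(C, c) = ((4*4)*((c - 4)*(c + c)))*C = (16*((-4 + c)*(2*c)))*C = (16*(2*c*(-4 + c)))*C = (32*c*(-4 + c))*C = 32*C*c*(-4 + c))
-4648 - l(26, -24) = -4648 - 32*26*(-24)*(-4 - 24) = -4648 - 32*26*(-24)*(-28) = -4648 - 1*559104 = -4648 - 559104 = -563752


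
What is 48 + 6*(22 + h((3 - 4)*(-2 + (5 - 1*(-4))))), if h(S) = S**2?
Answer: 474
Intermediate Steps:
48 + 6*(22 + h((3 - 4)*(-2 + (5 - 1*(-4))))) = 48 + 6*(22 + ((3 - 4)*(-2 + (5 - 1*(-4))))**2) = 48 + 6*(22 + (-(-2 + (5 + 4)))**2) = 48 + 6*(22 + (-(-2 + 9))**2) = 48 + 6*(22 + (-1*7)**2) = 48 + 6*(22 + (-7)**2) = 48 + 6*(22 + 49) = 48 + 6*71 = 48 + 426 = 474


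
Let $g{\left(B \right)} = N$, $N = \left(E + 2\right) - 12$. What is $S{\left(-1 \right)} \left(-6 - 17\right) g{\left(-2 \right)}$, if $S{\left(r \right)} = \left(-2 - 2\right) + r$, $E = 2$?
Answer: $-920$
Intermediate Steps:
$S{\left(r \right)} = -4 + r$
$N = -8$ ($N = \left(2 + 2\right) - 12 = 4 - 12 = -8$)
$g{\left(B \right)} = -8$
$S{\left(-1 \right)} \left(-6 - 17\right) g{\left(-2 \right)} = \left(-4 - 1\right) \left(-6 - 17\right) \left(-8\right) = - 5 \left(-6 - 17\right) \left(-8\right) = \left(-5\right) \left(-23\right) \left(-8\right) = 115 \left(-8\right) = -920$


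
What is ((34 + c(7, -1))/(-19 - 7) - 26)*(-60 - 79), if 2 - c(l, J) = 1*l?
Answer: 97995/26 ≈ 3769.0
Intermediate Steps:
c(l, J) = 2 - l
((34 + c(7, -1))/(-19 - 7) - 26)*(-60 - 79) = ((34 + (2 - 1*7))/(-19 - 7) - 26)*(-60 - 79) = ((34 + (2 - 7))/(-26) - 26)*(-139) = ((34 - 5)*(-1/26) - 26)*(-139) = (29*(-1/26) - 26)*(-139) = (-29/26 - 26)*(-139) = -705/26*(-139) = 97995/26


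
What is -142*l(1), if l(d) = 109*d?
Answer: -15478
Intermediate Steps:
-142*l(1) = -15478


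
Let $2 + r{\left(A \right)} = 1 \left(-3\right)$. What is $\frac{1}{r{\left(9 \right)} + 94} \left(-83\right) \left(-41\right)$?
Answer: $\frac{3403}{89} \approx 38.236$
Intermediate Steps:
$r{\left(A \right)} = -5$ ($r{\left(A \right)} = -2 + 1 \left(-3\right) = -2 - 3 = -5$)
$\frac{1}{r{\left(9 \right)} + 94} \left(-83\right) \left(-41\right) = \frac{1}{-5 + 94} \left(-83\right) \left(-41\right) = \frac{1}{89} \left(-83\right) \left(-41\right) = \left(- \frac{83}{89}\right) \left(-41\right) = \frac{3403}{89}$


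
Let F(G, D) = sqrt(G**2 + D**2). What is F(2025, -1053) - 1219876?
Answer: -1219876 + 81*sqrt(794) ≈ -1.2176e+6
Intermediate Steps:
F(G, D) = sqrt(D**2 + G**2)
F(2025, -1053) - 1219876 = sqrt((-1053)**2 + 2025**2) - 1219876 = sqrt(1108809 + 4100625) - 1219876 = sqrt(5209434) - 1219876 = 81*sqrt(794) - 1219876 = -1219876 + 81*sqrt(794)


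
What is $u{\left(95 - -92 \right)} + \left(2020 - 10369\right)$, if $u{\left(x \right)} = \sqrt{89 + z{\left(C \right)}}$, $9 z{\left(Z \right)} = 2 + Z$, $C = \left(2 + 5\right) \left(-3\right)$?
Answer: $-8349 + \frac{\sqrt{782}}{3} \approx -8339.7$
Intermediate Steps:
$C = -21$ ($C = 7 \left(-3\right) = -21$)
$z{\left(Z \right)} = \frac{2}{9} + \frac{Z}{9}$ ($z{\left(Z \right)} = \frac{2 + Z}{9} = \frac{2}{9} + \frac{Z}{9}$)
$u{\left(x \right)} = \frac{\sqrt{782}}{3}$ ($u{\left(x \right)} = \sqrt{89 + \left(\frac{2}{9} + \frac{1}{9} \left(-21\right)\right)} = \sqrt{89 + \left(\frac{2}{9} - \frac{7}{3}\right)} = \sqrt{89 - \frac{19}{9}} = \sqrt{\frac{782}{9}} = \frac{\sqrt{782}}{3}$)
$u{\left(95 - -92 \right)} + \left(2020 - 10369\right) = \frac{\sqrt{782}}{3} + \left(2020 - 10369\right) = \frac{\sqrt{782}}{3} - 8349 = -8349 + \frac{\sqrt{782}}{3}$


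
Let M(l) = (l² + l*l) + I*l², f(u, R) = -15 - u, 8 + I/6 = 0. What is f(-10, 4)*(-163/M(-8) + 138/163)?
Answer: -2164205/479872 ≈ -4.5100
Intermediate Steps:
I = -48 (I = -48 + 6*0 = -48 + 0 = -48)
M(l) = -46*l² (M(l) = (l² + l*l) - 48*l² = (l² + l²) - 48*l² = 2*l² - 48*l² = -46*l²)
f(-10, 4)*(-163/M(-8) + 138/163) = (-15 - 1*(-10))*(-163/((-46*(-8)²)) + 138/163) = (-15 + 10)*(-163/((-46*64)) + 138*(1/163)) = -5*(-163/(-2944) + 138/163) = -5*(-163*(-1/2944) + 138/163) = -5*(163/2944 + 138/163) = -5*432841/479872 = -2164205/479872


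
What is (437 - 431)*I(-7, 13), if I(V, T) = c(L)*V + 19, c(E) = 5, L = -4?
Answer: -96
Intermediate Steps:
I(V, T) = 19 + 5*V (I(V, T) = 5*V + 19 = 19 + 5*V)
(437 - 431)*I(-7, 13) = (437 - 431)*(19 + 5*(-7)) = 6*(19 - 35) = 6*(-16) = -96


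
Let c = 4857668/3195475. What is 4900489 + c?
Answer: 15659394944943/3195475 ≈ 4.9005e+6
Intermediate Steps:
c = 4857668/3195475 (c = 4857668*(1/3195475) = 4857668/3195475 ≈ 1.5202)
4900489 + c = 4900489 + 4857668/3195475 = 15659394944943/3195475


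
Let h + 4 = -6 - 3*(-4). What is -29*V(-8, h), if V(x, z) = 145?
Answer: -4205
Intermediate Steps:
h = 2 (h = -4 + (-6 - 3*(-4)) = -4 + (-6 + 12) = -4 + 6 = 2)
-29*V(-8, h) = -29*145 = -4205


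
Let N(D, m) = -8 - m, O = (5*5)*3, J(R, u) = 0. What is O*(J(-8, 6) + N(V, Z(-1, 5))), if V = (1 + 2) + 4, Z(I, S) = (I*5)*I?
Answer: -975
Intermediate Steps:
Z(I, S) = 5*I² (Z(I, S) = (5*I)*I = 5*I²)
V = 7 (V = 3 + 4 = 7)
O = 75 (O = 25*3 = 75)
O*(J(-8, 6) + N(V, Z(-1, 5))) = 75*(0 + (-8 - 5*(-1)²)) = 75*(0 + (-8 - 5)) = 75*(0 - 13) = 75*(-13) = -975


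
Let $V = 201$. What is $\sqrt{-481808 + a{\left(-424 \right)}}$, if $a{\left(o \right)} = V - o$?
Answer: $i \sqrt{481183} \approx 693.67 i$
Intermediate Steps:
$a{\left(o \right)} = 201 - o$
$\sqrt{-481808 + a{\left(-424 \right)}} = \sqrt{-481808 + \left(201 - -424\right)} = \sqrt{-481808 + \left(201 + 424\right)} = \sqrt{-481808 + 625} = \sqrt{-481183} = i \sqrt{481183}$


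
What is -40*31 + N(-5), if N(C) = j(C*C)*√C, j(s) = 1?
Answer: -1240 + I*√5 ≈ -1240.0 + 2.2361*I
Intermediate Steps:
N(C) = √C (N(C) = 1*√C = √C)
-40*31 + N(-5) = -40*31 + √(-5) = -1240 + I*√5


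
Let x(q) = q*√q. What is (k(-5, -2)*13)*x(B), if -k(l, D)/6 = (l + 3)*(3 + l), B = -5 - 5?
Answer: 3120*I*√10 ≈ 9866.3*I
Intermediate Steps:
B = -10
k(l, D) = -6*(3 + l)² (k(l, D) = -6*(l + 3)*(3 + l) = -6*(3 + l)*(3 + l) = -6*(3 + l)²)
x(q) = q^(3/2)
(k(-5, -2)*13)*x(B) = (-6*(3 - 5)²*13)*(-10)^(3/2) = (-6*(-2)²*13)*(-10*I*√10) = (-6*4*13)*(-10*I*√10) = (-24*13)*(-10*I*√10) = -(-3120)*I*√10 = 3120*I*√10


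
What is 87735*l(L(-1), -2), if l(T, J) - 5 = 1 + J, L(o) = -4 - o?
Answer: 350940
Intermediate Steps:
l(T, J) = 6 + J (l(T, J) = 5 + (1 + J) = 6 + J)
87735*l(L(-1), -2) = 87735*(6 - 2) = 87735*4 = 350940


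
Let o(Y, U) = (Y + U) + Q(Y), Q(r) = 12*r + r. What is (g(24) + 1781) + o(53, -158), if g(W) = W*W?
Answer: 2941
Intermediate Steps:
Q(r) = 13*r
g(W) = W²
o(Y, U) = U + 14*Y (o(Y, U) = (Y + U) + 13*Y = (U + Y) + 13*Y = U + 14*Y)
(g(24) + 1781) + o(53, -158) = (24² + 1781) + (-158 + 14*53) = (576 + 1781) + (-158 + 742) = 2357 + 584 = 2941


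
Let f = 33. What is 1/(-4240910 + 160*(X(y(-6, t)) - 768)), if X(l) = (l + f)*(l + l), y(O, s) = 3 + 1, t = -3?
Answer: -1/4316430 ≈ -2.3167e-7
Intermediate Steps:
y(O, s) = 4
X(l) = 2*l*(33 + l) (X(l) = (l + 33)*(l + l) = (33 + l)*(2*l) = 2*l*(33 + l))
1/(-4240910 + 160*(X(y(-6, t)) - 768)) = 1/(-4240910 + 160*(2*4*(33 + 4) - 768)) = 1/(-4240910 + 160*(2*4*37 - 768)) = 1/(-4240910 + 160*(296 - 768)) = 1/(-4240910 + 160*(-472)) = 1/(-4240910 - 75520) = 1/(-4316430) = -1/4316430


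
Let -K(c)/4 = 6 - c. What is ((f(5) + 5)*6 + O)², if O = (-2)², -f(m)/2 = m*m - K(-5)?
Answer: 630436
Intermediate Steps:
K(c) = -24 + 4*c (K(c) = -4*(6 - c) = -24 + 4*c)
f(m) = -88 - 2*m² (f(m) = -2*(m*m - (-24 + 4*(-5))) = -2*(m² - (-24 - 20)) = -2*(m² - 1*(-44)) = -2*(m² + 44) = -2*(44 + m²) = -88 - 2*m²)
O = 4
((f(5) + 5)*6 + O)² = (((-88 - 2*5²) + 5)*6 + 4)² = (((-88 - 2*25) + 5)*6 + 4)² = (((-88 - 50) + 5)*6 + 4)² = ((-138 + 5)*6 + 4)² = (-133*6 + 4)² = (-798 + 4)² = (-794)² = 630436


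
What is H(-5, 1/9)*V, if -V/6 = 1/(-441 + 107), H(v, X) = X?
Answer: 1/501 ≈ 0.0019960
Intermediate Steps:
V = 3/167 (V = -6/(-441 + 107) = -6/(-334) = -6*(-1/334) = 3/167 ≈ 0.017964)
H(-5, 1/9)*V = (3/167)/9 = (⅑)*(3/167) = 1/501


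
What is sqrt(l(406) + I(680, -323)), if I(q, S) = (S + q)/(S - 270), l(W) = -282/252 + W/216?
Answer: sqrt(885196599)/74718 ≈ 0.39819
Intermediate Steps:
l(W) = -47/42 + W/216 (l(W) = -282*1/252 + W*(1/216) = -47/42 + W/216)
I(q, S) = (S + q)/(-270 + S)
sqrt(l(406) + I(680, -323)) = sqrt((-47/42 + (1/216)*406) + (-323 + 680)/(-270 - 323)) = sqrt((-47/42 + 203/108) + 357/(-593)) = sqrt(575/756 - 1/593*357) = sqrt(575/756 - 357/593) = sqrt(71083/448308) = sqrt(885196599)/74718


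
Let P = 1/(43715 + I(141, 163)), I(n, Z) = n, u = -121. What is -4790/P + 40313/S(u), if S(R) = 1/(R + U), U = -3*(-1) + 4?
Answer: -214665922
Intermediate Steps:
P = 1/43856 (P = 1/(43715 + 141) = 1/43856 ≈ 2.2802e-5)
U = 7 (U = 3 + 4 = 7)
S(R) = 1/(7 + R) (S(R) = 1/(R + 7) = 1/(7 + R))
-4790/P + 40313/S(u) = -4790/1/43856 + 40313/(1/(7 - 121)) = -4790*43856 + 40313/(1/(-114)) = -210070240 + 40313/(-1/114) = -210070240 + 40313*(-114) = -210070240 - 4595682 = -214665922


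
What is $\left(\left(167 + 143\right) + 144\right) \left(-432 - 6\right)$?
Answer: $-198852$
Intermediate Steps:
$\left(\left(167 + 143\right) + 144\right) \left(-432 - 6\right) = \left(310 + 144\right) \left(-438\right) = 454 \left(-438\right) = -198852$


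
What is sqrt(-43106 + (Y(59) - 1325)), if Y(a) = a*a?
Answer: 15*I*sqrt(182) ≈ 202.36*I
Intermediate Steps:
Y(a) = a**2
sqrt(-43106 + (Y(59) - 1325)) = sqrt(-43106 + (59**2 - 1325)) = sqrt(-43106 + (3481 - 1325)) = sqrt(-43106 + 2156) = sqrt(-40950) = 15*I*sqrt(182)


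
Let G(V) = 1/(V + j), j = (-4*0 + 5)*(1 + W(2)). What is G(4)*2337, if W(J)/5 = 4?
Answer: 2337/109 ≈ 21.440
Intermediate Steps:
W(J) = 20 (W(J) = 5*4 = 20)
j = 105 (j = (-4*0 + 5)*(1 + 20) = (0 + 5)*21 = 5*21 = 105)
G(V) = 1/(105 + V) (G(V) = 1/(V + 105) = 1/(105 + V))
G(4)*2337 = 2337/(105 + 4) = 2337/109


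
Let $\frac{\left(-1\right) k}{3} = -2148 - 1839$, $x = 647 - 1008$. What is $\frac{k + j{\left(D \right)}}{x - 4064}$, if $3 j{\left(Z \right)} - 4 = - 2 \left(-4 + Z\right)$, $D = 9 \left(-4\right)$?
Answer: $- \frac{11989}{4425} \approx -2.7094$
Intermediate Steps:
$D = -36$
$x = -361$
$j{\left(Z \right)} = 4 - \frac{2 Z}{3}$ ($j{\left(Z \right)} = \frac{4}{3} + \frac{\left(-2\right) \left(-4 + Z\right)}{3} = \frac{4}{3} + \frac{8 - 2 Z}{3} = \frac{4}{3} - \left(- \frac{8}{3} + \frac{2 Z}{3}\right) = 4 - \frac{2 Z}{3}$)
$k = 11961$ ($k = - 3 \left(-2148 - 1839\right) = \left(-3\right) \left(-3987\right) = 11961$)
$\frac{k + j{\left(D \right)}}{x - 4064} = \frac{11961 + \left(4 - -24\right)}{-361 - 4064} = \frac{11961 + \left(4 + 24\right)}{-4425} = \left(11961 + 28\right) \left(- \frac{1}{4425}\right) = 11989 \left(- \frac{1}{4425}\right) = - \frac{11989}{4425}$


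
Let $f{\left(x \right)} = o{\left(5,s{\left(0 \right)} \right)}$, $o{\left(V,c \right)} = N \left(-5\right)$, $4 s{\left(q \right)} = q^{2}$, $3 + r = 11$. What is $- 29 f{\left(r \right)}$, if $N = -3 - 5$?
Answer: $-1160$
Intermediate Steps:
$r = 8$ ($r = -3 + 11 = 8$)
$N = -8$ ($N = -3 - 5 = -8$)
$s{\left(q \right)} = \frac{q^{2}}{4}$
$o{\left(V,c \right)} = 40$ ($o{\left(V,c \right)} = \left(-8\right) \left(-5\right) = 40$)
$f{\left(x \right)} = 40$
$- 29 f{\left(r \right)} = \left(-29\right) 40 = -1160$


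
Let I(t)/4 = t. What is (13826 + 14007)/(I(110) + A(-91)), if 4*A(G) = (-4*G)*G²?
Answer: 27833/754011 ≈ 0.036913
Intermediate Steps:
I(t) = 4*t
A(G) = -G³ (A(G) = ((-4*G)*G²)/4 = (-4*G³)/4 = -G³)
(13826 + 14007)/(I(110) + A(-91)) = (13826 + 14007)/(4*110 - 1*(-91)³) = 27833/(440 - 1*(-753571)) = 27833/(440 + 753571) = 27833/754011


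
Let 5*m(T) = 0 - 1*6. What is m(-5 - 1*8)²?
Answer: 36/25 ≈ 1.4400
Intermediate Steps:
m(T) = -6/5 (m(T) = (0 - 1*6)/5 = (0 - 6)/5 = (⅕)*(-6) = -6/5)
m(-5 - 1*8)² = (-6/5)² = 36/25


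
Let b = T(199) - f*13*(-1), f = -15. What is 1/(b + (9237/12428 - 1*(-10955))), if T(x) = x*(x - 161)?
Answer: 12428/227715053 ≈ 5.4577e-5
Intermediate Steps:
T(x) = x*(-161 + x)
b = 7367 (b = 199*(-161 + 199) - (-15*13)*(-1) = 199*38 - (-195)*(-1) = 7562 - 1*195 = 7562 - 195 = 7367)
1/(b + (9237/12428 - 1*(-10955))) = 1/(7367 + (9237/12428 - 1*(-10955))) = 1/(7367 + (9237*(1/12428) + 10955)) = 1/(7367 + (9237/12428 + 10955)) = 1/(7367 + 136157977/12428) = 1/(227715053/12428) = 12428/227715053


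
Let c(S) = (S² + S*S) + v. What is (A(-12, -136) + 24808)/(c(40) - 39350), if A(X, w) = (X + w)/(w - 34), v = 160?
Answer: -1054377/1529575 ≈ -0.68933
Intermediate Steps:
A(X, w) = (X + w)/(-34 + w)
c(S) = 160 + 2*S² (c(S) = (S² + S*S) + 160 = (S² + S²) + 160 = 2*S² + 160 = 160 + 2*S²)
(A(-12, -136) + 24808)/(c(40) - 39350) = ((-12 - 136)/(-34 - 136) + 24808)/((160 + 2*40²) - 39350) = (-148/(-170) + 24808)/((160 + 2*1600) - 39350) = (-1/170*(-148) + 24808)/((160 + 3200) - 39350) = (74/85 + 24808)/(3360 - 39350) = (2108754/85)/(-35990) = (2108754/85)*(-1/35990) = -1054377/1529575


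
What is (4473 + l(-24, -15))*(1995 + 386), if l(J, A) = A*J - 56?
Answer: 11374037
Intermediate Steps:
l(J, A) = -56 + A*J
(4473 + l(-24, -15))*(1995 + 386) = (4473 + (-56 - 15*(-24)))*(1995 + 386) = (4473 + (-56 + 360))*2381 = (4473 + 304)*2381 = 4777*2381 = 11374037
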